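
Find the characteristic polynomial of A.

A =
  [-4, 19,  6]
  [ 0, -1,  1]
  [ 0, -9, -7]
x^3 + 12*x^2 + 48*x + 64

Expanding det(x·I − A) (e.g. by cofactor expansion or by noting that A is similar to its Jordan form J, which has the same characteristic polynomial as A) gives
  χ_A(x) = x^3 + 12*x^2 + 48*x + 64
which factors as (x + 4)^3. The eigenvalues (with algebraic multiplicities) are λ = -4 with multiplicity 3.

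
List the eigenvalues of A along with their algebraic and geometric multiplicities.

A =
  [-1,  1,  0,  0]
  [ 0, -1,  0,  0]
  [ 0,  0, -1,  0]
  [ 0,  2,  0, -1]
λ = -1: alg = 4, geom = 3

Step 1 — factor the characteristic polynomial to read off the algebraic multiplicities:
  χ_A(x) = (x + 1)^4

Step 2 — compute geometric multiplicities via the rank-nullity identity g(λ) = n − rank(A − λI):
  rank(A − (-1)·I) = 1, so dim ker(A − (-1)·I) = n − 1 = 3

Summary:
  λ = -1: algebraic multiplicity = 4, geometric multiplicity = 3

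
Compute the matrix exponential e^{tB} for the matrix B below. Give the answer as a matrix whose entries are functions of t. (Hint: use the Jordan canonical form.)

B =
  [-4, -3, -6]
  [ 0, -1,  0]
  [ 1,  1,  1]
e^{tB} =
  [-2*exp(-t) + 3*exp(-2*t), -3*exp(-t) + 3*exp(-2*t), -6*exp(-t) + 6*exp(-2*t)]
  [0, exp(-t), 0]
  [exp(-t) - exp(-2*t), exp(-t) - exp(-2*t), 3*exp(-t) - 2*exp(-2*t)]

Strategy: write B = P · J · P⁻¹ where J is a Jordan canonical form, so e^{tB} = P · e^{tJ} · P⁻¹, and e^{tJ} can be computed block-by-block.

B has Jordan form
J =
  [-2,  0,  0]
  [ 0, -1,  0]
  [ 0,  0, -1]
(up to reordering of blocks).

Per-block formulas:
  For a 1×1 block at λ = -1: exp(t · [-1]) = [e^(-1t)].
  For a 1×1 block at λ = -2: exp(t · [-2]) = [e^(-2t)].

After assembling e^{tJ} and conjugating by P, we get:

e^{tB} =
  [-2*exp(-t) + 3*exp(-2*t), -3*exp(-t) + 3*exp(-2*t), -6*exp(-t) + 6*exp(-2*t)]
  [0, exp(-t), 0]
  [exp(-t) - exp(-2*t), exp(-t) - exp(-2*t), 3*exp(-t) - 2*exp(-2*t)]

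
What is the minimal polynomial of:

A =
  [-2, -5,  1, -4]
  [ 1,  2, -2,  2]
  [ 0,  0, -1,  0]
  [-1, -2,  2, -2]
x^4 + 3*x^3 + 3*x^2 + x

The characteristic polynomial is χ_A(x) = x*(x + 1)^3, so the eigenvalues are known. The minimal polynomial is
  m_A(x) = Π_λ (x − λ)^{k_λ}
where k_λ is the size of the *largest* Jordan block for λ (equivalently, the smallest k with (A − λI)^k v = 0 for every generalised eigenvector v of λ).

  λ = -1: largest Jordan block has size 3, contributing (x + 1)^3
  λ = 0: largest Jordan block has size 1, contributing (x − 0)

So m_A(x) = x*(x + 1)^3 = x^4 + 3*x^3 + 3*x^2 + x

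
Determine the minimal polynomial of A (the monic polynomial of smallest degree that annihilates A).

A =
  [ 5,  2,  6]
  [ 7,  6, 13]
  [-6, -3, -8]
x^3 - 3*x^2 + 3*x - 1

The characteristic polynomial is χ_A(x) = (x - 1)^3, so the eigenvalues are known. The minimal polynomial is
  m_A(x) = Π_λ (x − λ)^{k_λ}
where k_λ is the size of the *largest* Jordan block for λ (equivalently, the smallest k with (A − λI)^k v = 0 for every generalised eigenvector v of λ).

  λ = 1: largest Jordan block has size 3, contributing (x − 1)^3

So m_A(x) = (x - 1)^3 = x^3 - 3*x^2 + 3*x - 1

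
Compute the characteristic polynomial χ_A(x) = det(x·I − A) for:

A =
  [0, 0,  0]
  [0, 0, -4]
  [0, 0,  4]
x^3 - 4*x^2

Expanding det(x·I − A) (e.g. by cofactor expansion or by noting that A is similar to its Jordan form J, which has the same characteristic polynomial as A) gives
  χ_A(x) = x^3 - 4*x^2
which factors as x^2*(x - 4). The eigenvalues (with algebraic multiplicities) are λ = 0 with multiplicity 2, λ = 4 with multiplicity 1.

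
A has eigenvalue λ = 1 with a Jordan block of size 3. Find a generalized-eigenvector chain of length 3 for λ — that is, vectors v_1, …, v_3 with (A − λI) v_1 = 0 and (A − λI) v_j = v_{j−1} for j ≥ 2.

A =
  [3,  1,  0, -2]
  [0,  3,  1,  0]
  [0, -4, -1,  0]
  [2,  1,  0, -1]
A Jordan chain for λ = 1 of length 3:
v_1 = (2, 0, 0, 2)ᵀ
v_2 = (1, 2, -4, 1)ᵀ
v_3 = (0, 1, 0, 0)ᵀ

Let N = A − (1)·I. We want v_3 with N^3 v_3 = 0 but N^2 v_3 ≠ 0; then v_{j-1} := N · v_j for j = 3, …, 2.

Pick v_3 = (0, 1, 0, 0)ᵀ.
Then v_2 = N · v_3 = (1, 2, -4, 1)ᵀ.
Then v_1 = N · v_2 = (2, 0, 0, 2)ᵀ.

Sanity check: (A − (1)·I) v_1 = (0, 0, 0, 0)ᵀ = 0. ✓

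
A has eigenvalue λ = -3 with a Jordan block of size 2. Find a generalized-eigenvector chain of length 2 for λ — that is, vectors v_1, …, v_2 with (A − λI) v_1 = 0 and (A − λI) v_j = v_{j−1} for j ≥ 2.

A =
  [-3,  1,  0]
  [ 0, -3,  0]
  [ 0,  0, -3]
A Jordan chain for λ = -3 of length 2:
v_1 = (1, 0, 0)ᵀ
v_2 = (0, 1, 0)ᵀ

Let N = A − (-3)·I. We want v_2 with N^2 v_2 = 0 but N^1 v_2 ≠ 0; then v_{j-1} := N · v_j for j = 2, …, 2.

Pick v_2 = (0, 1, 0)ᵀ.
Then v_1 = N · v_2 = (1, 0, 0)ᵀ.

Sanity check: (A − (-3)·I) v_1 = (0, 0, 0)ᵀ = 0. ✓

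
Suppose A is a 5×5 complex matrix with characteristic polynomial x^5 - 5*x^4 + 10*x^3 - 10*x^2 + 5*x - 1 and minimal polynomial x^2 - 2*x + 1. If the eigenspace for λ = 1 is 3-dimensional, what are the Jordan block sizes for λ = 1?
Block sizes for λ = 1: [2, 2, 1]

Step 1 — from the characteristic polynomial, algebraic multiplicity of λ = 1 is 5. From dim ker(A − (1)·I) = 3, there are exactly 3 Jordan blocks for λ = 1.
Step 2 — from the minimal polynomial, the factor (x − 1)^2 tells us the largest block for λ = 1 has size 2.
Step 3 — with total size 5, 3 blocks, and largest block 2, the block sizes (in nonincreasing order) are [2, 2, 1].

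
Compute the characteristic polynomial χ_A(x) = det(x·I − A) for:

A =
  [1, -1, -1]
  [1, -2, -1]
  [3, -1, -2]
x^3 + 3*x^2 + 3*x + 1

Expanding det(x·I − A) (e.g. by cofactor expansion or by noting that A is similar to its Jordan form J, which has the same characteristic polynomial as A) gives
  χ_A(x) = x^3 + 3*x^2 + 3*x + 1
which factors as (x + 1)^3. The eigenvalues (with algebraic multiplicities) are λ = -1 with multiplicity 3.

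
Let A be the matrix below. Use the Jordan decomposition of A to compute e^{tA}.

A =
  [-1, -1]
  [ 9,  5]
e^{tA} =
  [-3*t*exp(2*t) + exp(2*t), -t*exp(2*t)]
  [9*t*exp(2*t), 3*t*exp(2*t) + exp(2*t)]

Strategy: write A = P · J · P⁻¹ where J is a Jordan canonical form, so e^{tA} = P · e^{tJ} · P⁻¹, and e^{tJ} can be computed block-by-block.

A has Jordan form
J =
  [2, 1]
  [0, 2]
(up to reordering of blocks).

Per-block formulas:
  For a 2×2 Jordan block J_2(2): exp(t · J_2(2)) = e^(2t)·(I + t·N), where N is the 2×2 nilpotent shift.

After assembling e^{tJ} and conjugating by P, we get:

e^{tA} =
  [-3*t*exp(2*t) + exp(2*t), -t*exp(2*t)]
  [9*t*exp(2*t), 3*t*exp(2*t) + exp(2*t)]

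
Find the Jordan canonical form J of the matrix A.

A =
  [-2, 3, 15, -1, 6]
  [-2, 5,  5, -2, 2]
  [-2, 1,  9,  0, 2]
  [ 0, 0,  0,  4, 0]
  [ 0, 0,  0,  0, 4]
J_2(4) ⊕ J_2(4) ⊕ J_1(4)

The characteristic polynomial is
  det(x·I − A) = x^5 - 20*x^4 + 160*x^3 - 640*x^2 + 1280*x - 1024 = (x - 4)^5

Eigenvalues and multiplicities (the geometric multiplicity of λ is n − rank(A − λI), which equals the number of Jordan blocks for λ):
  λ = 4: algebraic multiplicity = 5, geometric multiplicity = 3

Determining the block sizes for each eigenvalue:
  λ = 4: with am = 5 and gm = 3, the partition is not yet determined (e.g. several partitions of 5 into 3 parts exist). Let N = A − (4)·I. Computing rank(N^1) = 2, rank(N^2) = 0; the number of blocks of size ≥ j is rank(N^{j−1}) − rank(N^j), giving [3, 2]. So we have 2 block(s) of size 2, 1 block(s) of size 1 → block sizes [2, 2, 1]

Assembling the blocks gives a Jordan form
J =
  [4, 1, 0, 0, 0]
  [0, 4, 0, 0, 0]
  [0, 0, 4, 1, 0]
  [0, 0, 0, 4, 0]
  [0, 0, 0, 0, 4]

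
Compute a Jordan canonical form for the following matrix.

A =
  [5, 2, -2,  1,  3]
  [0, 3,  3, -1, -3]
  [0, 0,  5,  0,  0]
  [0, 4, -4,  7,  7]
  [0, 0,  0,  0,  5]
J_3(5) ⊕ J_2(5)

The characteristic polynomial is
  det(x·I − A) = x^5 - 25*x^4 + 250*x^3 - 1250*x^2 + 3125*x - 3125 = (x - 5)^5

Eigenvalues and multiplicities (the geometric multiplicity of λ is n − rank(A − λI), which equals the number of Jordan blocks for λ):
  λ = 5: algebraic multiplicity = 5, geometric multiplicity = 2

Determining the block sizes for each eigenvalue:
  λ = 5: with am = 5 and gm = 2, the partition is not yet determined (e.g. several partitions of 5 into 2 parts exist). Let N = A − (5)·I. Computing rank(N^1) = 3, rank(N^2) = 1, rank(N^3) = 0; the number of blocks of size ≥ j is rank(N^{j−1}) − rank(N^j), giving [2, 2, 1]. So we have 1 block(s) of size 3, 1 block(s) of size 2 → block sizes [3, 2]

Assembling the blocks gives a Jordan form
J =
  [5, 1, 0, 0, 0]
  [0, 5, 1, 0, 0]
  [0, 0, 5, 0, 0]
  [0, 0, 0, 5, 1]
  [0, 0, 0, 0, 5]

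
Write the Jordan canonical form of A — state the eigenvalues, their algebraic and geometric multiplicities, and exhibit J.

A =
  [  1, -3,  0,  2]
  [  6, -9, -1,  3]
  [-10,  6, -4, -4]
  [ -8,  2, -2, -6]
J_2(-5) ⊕ J_1(-4) ⊕ J_1(-4)

The characteristic polynomial is
  det(x·I − A) = x^4 + 18*x^3 + 121*x^2 + 360*x + 400 = (x + 4)^2*(x + 5)^2

Eigenvalues and multiplicities (the geometric multiplicity of λ is n − rank(A − λI), which equals the number of Jordan blocks for λ):
  λ = -5: algebraic multiplicity = 2, geometric multiplicity = 1
  λ = -4: algebraic multiplicity = 2, geometric multiplicity = 2

Determining the block sizes for each eigenvalue:
  λ = -5: one block (gm = 1), so the single block has size am = 2 → block sizes [2]
  λ = -4: gm = am = 2, so every block has size 1 → block sizes [1, 1]

Assembling the blocks gives a Jordan form
J =
  [-5,  1,  0,  0]
  [ 0, -5,  0,  0]
  [ 0,  0, -4,  0]
  [ 0,  0,  0, -4]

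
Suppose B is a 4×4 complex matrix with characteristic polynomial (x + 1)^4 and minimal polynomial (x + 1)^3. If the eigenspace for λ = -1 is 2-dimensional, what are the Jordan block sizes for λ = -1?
Block sizes for λ = -1: [3, 1]

Step 1 — from the characteristic polynomial, algebraic multiplicity of λ = -1 is 4. From dim ker(B − (-1)·I) = 2, there are exactly 2 Jordan blocks for λ = -1.
Step 2 — from the minimal polynomial, the factor (x + 1)^3 tells us the largest block for λ = -1 has size 3.
Step 3 — with total size 4, 2 blocks, and largest block 3, the block sizes (in nonincreasing order) are [3, 1].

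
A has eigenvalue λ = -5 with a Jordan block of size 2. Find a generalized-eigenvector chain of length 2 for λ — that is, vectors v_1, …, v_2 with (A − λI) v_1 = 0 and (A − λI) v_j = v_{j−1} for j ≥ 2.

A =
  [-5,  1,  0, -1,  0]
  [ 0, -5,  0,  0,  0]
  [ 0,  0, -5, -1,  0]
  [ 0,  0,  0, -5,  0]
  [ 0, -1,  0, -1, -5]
A Jordan chain for λ = -5 of length 2:
v_1 = (1, 0, 0, 0, -1)ᵀ
v_2 = (0, 1, 0, 0, 0)ᵀ

Let N = A − (-5)·I. We want v_2 with N^2 v_2 = 0 but N^1 v_2 ≠ 0; then v_{j-1} := N · v_j for j = 2, …, 2.

Pick v_2 = (0, 1, 0, 0, 0)ᵀ.
Then v_1 = N · v_2 = (1, 0, 0, 0, -1)ᵀ.

Sanity check: (A − (-5)·I) v_1 = (0, 0, 0, 0, 0)ᵀ = 0. ✓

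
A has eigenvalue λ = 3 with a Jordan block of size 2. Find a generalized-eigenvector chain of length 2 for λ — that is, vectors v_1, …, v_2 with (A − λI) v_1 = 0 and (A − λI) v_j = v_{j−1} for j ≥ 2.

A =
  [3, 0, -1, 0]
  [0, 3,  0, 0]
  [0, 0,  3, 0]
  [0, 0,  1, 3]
A Jordan chain for λ = 3 of length 2:
v_1 = (-1, 0, 0, 1)ᵀ
v_2 = (0, 0, 1, 0)ᵀ

Let N = A − (3)·I. We want v_2 with N^2 v_2 = 0 but N^1 v_2 ≠ 0; then v_{j-1} := N · v_j for j = 2, …, 2.

Pick v_2 = (0, 0, 1, 0)ᵀ.
Then v_1 = N · v_2 = (-1, 0, 0, 1)ᵀ.

Sanity check: (A − (3)·I) v_1 = (0, 0, 0, 0)ᵀ = 0. ✓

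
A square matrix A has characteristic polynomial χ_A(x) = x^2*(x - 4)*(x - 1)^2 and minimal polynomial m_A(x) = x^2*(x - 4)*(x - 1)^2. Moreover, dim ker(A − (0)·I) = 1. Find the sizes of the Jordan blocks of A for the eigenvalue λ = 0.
Block sizes for λ = 0: [2]

Step 1 — from the characteristic polynomial, algebraic multiplicity of λ = 0 is 2. From dim ker(A − (0)·I) = 1, there are exactly 1 Jordan blocks for λ = 0.
Step 2 — from the minimal polynomial, the factor (x − 0)^2 tells us the largest block for λ = 0 has size 2.
Step 3 — with total size 2, 1 blocks, and largest block 2, the block sizes (in nonincreasing order) are [2].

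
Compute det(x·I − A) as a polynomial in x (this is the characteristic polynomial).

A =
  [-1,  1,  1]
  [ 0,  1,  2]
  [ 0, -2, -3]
x^3 + 3*x^2 + 3*x + 1

Expanding det(x·I − A) (e.g. by cofactor expansion or by noting that A is similar to its Jordan form J, which has the same characteristic polynomial as A) gives
  χ_A(x) = x^3 + 3*x^2 + 3*x + 1
which factors as (x + 1)^3. The eigenvalues (with algebraic multiplicities) are λ = -1 with multiplicity 3.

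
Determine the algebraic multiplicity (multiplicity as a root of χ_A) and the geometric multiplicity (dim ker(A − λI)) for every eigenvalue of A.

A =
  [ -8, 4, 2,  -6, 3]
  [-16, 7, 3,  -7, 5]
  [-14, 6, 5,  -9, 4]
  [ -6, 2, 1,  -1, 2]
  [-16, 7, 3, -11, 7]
λ = 2: alg = 5, geom = 2

Step 1 — factor the characteristic polynomial to read off the algebraic multiplicities:
  χ_A(x) = (x - 2)^5

Step 2 — compute geometric multiplicities via the rank-nullity identity g(λ) = n − rank(A − λI):
  rank(A − (2)·I) = 3, so dim ker(A − (2)·I) = n − 3 = 2

Summary:
  λ = 2: algebraic multiplicity = 5, geometric multiplicity = 2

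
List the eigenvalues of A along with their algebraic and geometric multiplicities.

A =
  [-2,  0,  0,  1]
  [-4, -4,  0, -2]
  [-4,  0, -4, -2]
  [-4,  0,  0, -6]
λ = -4: alg = 4, geom = 3

Step 1 — factor the characteristic polynomial to read off the algebraic multiplicities:
  χ_A(x) = (x + 4)^4

Step 2 — compute geometric multiplicities via the rank-nullity identity g(λ) = n − rank(A − λI):
  rank(A − (-4)·I) = 1, so dim ker(A − (-4)·I) = n − 1 = 3

Summary:
  λ = -4: algebraic multiplicity = 4, geometric multiplicity = 3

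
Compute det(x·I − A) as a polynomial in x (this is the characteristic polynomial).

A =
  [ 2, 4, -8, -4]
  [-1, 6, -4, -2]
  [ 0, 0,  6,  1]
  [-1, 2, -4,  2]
x^4 - 16*x^3 + 96*x^2 - 256*x + 256

Expanding det(x·I − A) (e.g. by cofactor expansion or by noting that A is similar to its Jordan form J, which has the same characteristic polynomial as A) gives
  χ_A(x) = x^4 - 16*x^3 + 96*x^2 - 256*x + 256
which factors as (x - 4)^4. The eigenvalues (with algebraic multiplicities) are λ = 4 with multiplicity 4.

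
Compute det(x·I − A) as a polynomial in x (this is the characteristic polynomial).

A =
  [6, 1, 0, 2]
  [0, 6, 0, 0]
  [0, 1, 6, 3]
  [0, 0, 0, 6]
x^4 - 24*x^3 + 216*x^2 - 864*x + 1296

Expanding det(x·I − A) (e.g. by cofactor expansion or by noting that A is similar to its Jordan form J, which has the same characteristic polynomial as A) gives
  χ_A(x) = x^4 - 24*x^3 + 216*x^2 - 864*x + 1296
which factors as (x - 6)^4. The eigenvalues (with algebraic multiplicities) are λ = 6 with multiplicity 4.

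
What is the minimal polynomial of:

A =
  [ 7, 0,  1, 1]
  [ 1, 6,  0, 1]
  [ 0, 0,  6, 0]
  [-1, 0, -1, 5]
x^2 - 12*x + 36

The characteristic polynomial is χ_A(x) = (x - 6)^4, so the eigenvalues are known. The minimal polynomial is
  m_A(x) = Π_λ (x − λ)^{k_λ}
where k_λ is the size of the *largest* Jordan block for λ (equivalently, the smallest k with (A − λI)^k v = 0 for every generalised eigenvector v of λ).

  λ = 6: largest Jordan block has size 2, contributing (x − 6)^2

So m_A(x) = (x - 6)^2 = x^2 - 12*x + 36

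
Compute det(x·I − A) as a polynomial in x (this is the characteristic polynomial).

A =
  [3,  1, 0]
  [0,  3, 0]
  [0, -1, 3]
x^3 - 9*x^2 + 27*x - 27

Expanding det(x·I − A) (e.g. by cofactor expansion or by noting that A is similar to its Jordan form J, which has the same characteristic polynomial as A) gives
  χ_A(x) = x^3 - 9*x^2 + 27*x - 27
which factors as (x - 3)^3. The eigenvalues (with algebraic multiplicities) are λ = 3 with multiplicity 3.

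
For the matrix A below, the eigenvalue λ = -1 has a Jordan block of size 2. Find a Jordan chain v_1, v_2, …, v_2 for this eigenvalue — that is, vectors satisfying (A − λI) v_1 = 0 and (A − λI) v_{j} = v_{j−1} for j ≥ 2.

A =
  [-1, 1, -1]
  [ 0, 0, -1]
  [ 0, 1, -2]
A Jordan chain for λ = -1 of length 2:
v_1 = (1, 1, 1)ᵀ
v_2 = (0, 1, 0)ᵀ

Let N = A − (-1)·I. We want v_2 with N^2 v_2 = 0 but N^1 v_2 ≠ 0; then v_{j-1} := N · v_j for j = 2, …, 2.

Pick v_2 = (0, 1, 0)ᵀ.
Then v_1 = N · v_2 = (1, 1, 1)ᵀ.

Sanity check: (A − (-1)·I) v_1 = (0, 0, 0)ᵀ = 0. ✓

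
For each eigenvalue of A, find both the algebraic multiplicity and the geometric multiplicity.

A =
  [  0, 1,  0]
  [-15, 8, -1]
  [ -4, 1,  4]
λ = 4: alg = 3, geom = 1

Step 1 — factor the characteristic polynomial to read off the algebraic multiplicities:
  χ_A(x) = (x - 4)^3

Step 2 — compute geometric multiplicities via the rank-nullity identity g(λ) = n − rank(A − λI):
  rank(A − (4)·I) = 2, so dim ker(A − (4)·I) = n − 2 = 1

Summary:
  λ = 4: algebraic multiplicity = 3, geometric multiplicity = 1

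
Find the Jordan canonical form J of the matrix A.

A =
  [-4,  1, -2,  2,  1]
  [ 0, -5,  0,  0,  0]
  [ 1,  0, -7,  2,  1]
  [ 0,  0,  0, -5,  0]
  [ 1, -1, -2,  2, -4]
J_2(-5) ⊕ J_2(-5) ⊕ J_1(-5)

The characteristic polynomial is
  det(x·I − A) = x^5 + 25*x^4 + 250*x^3 + 1250*x^2 + 3125*x + 3125 = (x + 5)^5

Eigenvalues and multiplicities (the geometric multiplicity of λ is n − rank(A − λI), which equals the number of Jordan blocks for λ):
  λ = -5: algebraic multiplicity = 5, geometric multiplicity = 3

Determining the block sizes for each eigenvalue:
  λ = -5: with am = 5 and gm = 3, the partition is not yet determined (e.g. several partitions of 5 into 3 parts exist). Let N = A − (-5)·I. Computing rank(N^1) = 2, rank(N^2) = 0; the number of blocks of size ≥ j is rank(N^{j−1}) − rank(N^j), giving [3, 2]. So we have 2 block(s) of size 2, 1 block(s) of size 1 → block sizes [2, 2, 1]

Assembling the blocks gives a Jordan form
J =
  [-5,  1,  0,  0,  0]
  [ 0, -5,  0,  0,  0]
  [ 0,  0, -5,  1,  0]
  [ 0,  0,  0, -5,  0]
  [ 0,  0,  0,  0, -5]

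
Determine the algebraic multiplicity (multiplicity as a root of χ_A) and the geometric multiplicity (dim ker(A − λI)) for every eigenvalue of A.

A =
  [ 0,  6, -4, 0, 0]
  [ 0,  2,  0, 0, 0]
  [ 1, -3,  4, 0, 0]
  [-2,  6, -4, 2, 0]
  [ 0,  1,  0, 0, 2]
λ = 2: alg = 5, geom = 3

Step 1 — factor the characteristic polynomial to read off the algebraic multiplicities:
  χ_A(x) = (x - 2)^5

Step 2 — compute geometric multiplicities via the rank-nullity identity g(λ) = n − rank(A − λI):
  rank(A − (2)·I) = 2, so dim ker(A − (2)·I) = n − 2 = 3

Summary:
  λ = 2: algebraic multiplicity = 5, geometric multiplicity = 3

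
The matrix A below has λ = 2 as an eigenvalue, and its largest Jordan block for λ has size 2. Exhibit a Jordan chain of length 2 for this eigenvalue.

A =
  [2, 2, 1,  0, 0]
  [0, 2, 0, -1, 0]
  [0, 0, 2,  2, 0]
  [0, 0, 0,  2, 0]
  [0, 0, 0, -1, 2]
A Jordan chain for λ = 2 of length 2:
v_1 = (2, 0, 0, 0, 0)ᵀ
v_2 = (0, 1, 0, 0, 0)ᵀ

Let N = A − (2)·I. We want v_2 with N^2 v_2 = 0 but N^1 v_2 ≠ 0; then v_{j-1} := N · v_j for j = 2, …, 2.

Pick v_2 = (0, 1, 0, 0, 0)ᵀ.
Then v_1 = N · v_2 = (2, 0, 0, 0, 0)ᵀ.

Sanity check: (A − (2)·I) v_1 = (0, 0, 0, 0, 0)ᵀ = 0. ✓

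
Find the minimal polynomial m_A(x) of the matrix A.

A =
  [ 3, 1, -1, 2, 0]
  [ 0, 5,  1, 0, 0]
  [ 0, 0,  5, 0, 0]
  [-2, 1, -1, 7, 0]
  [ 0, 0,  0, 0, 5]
x^3 - 15*x^2 + 75*x - 125

The characteristic polynomial is χ_A(x) = (x - 5)^5, so the eigenvalues are known. The minimal polynomial is
  m_A(x) = Π_λ (x − λ)^{k_λ}
where k_λ is the size of the *largest* Jordan block for λ (equivalently, the smallest k with (A − λI)^k v = 0 for every generalised eigenvector v of λ).

  λ = 5: largest Jordan block has size 3, contributing (x − 5)^3

So m_A(x) = (x - 5)^3 = x^3 - 15*x^2 + 75*x - 125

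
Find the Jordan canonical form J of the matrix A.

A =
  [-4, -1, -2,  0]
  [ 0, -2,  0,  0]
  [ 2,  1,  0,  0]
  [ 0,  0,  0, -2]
J_2(-2) ⊕ J_1(-2) ⊕ J_1(-2)

The characteristic polynomial is
  det(x·I − A) = x^4 + 8*x^3 + 24*x^2 + 32*x + 16 = (x + 2)^4

Eigenvalues and multiplicities (the geometric multiplicity of λ is n − rank(A − λI), which equals the number of Jordan blocks for λ):
  λ = -2: algebraic multiplicity = 4, geometric multiplicity = 3

Determining the block sizes for each eigenvalue:
  λ = -2: 3 blocks summing to 4 forces exactly one block of size 2 and the rest size 1 → block sizes [2, 1, 1]

Assembling the blocks gives a Jordan form
J =
  [-2,  1,  0,  0]
  [ 0, -2,  0,  0]
  [ 0,  0, -2,  0]
  [ 0,  0,  0, -2]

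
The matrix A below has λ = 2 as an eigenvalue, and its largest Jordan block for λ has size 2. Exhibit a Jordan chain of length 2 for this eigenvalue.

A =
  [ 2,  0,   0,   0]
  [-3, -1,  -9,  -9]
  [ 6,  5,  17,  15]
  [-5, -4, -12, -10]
A Jordan chain for λ = 2 of length 2:
v_1 = (0, -3, 6, -5)ᵀ
v_2 = (1, 0, 0, 0)ᵀ

Let N = A − (2)·I. We want v_2 with N^2 v_2 = 0 but N^1 v_2 ≠ 0; then v_{j-1} := N · v_j for j = 2, …, 2.

Pick v_2 = (1, 0, 0, 0)ᵀ.
Then v_1 = N · v_2 = (0, -3, 6, -5)ᵀ.

Sanity check: (A − (2)·I) v_1 = (0, 0, 0, 0)ᵀ = 0. ✓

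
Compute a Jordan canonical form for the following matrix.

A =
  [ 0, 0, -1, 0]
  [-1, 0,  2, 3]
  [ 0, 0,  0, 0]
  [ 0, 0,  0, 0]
J_3(0) ⊕ J_1(0)

The characteristic polynomial is
  det(x·I − A) = x^4

Eigenvalues and multiplicities (the geometric multiplicity of λ is n − rank(A − λI), which equals the number of Jordan blocks for λ):
  λ = 0: algebraic multiplicity = 4, geometric multiplicity = 2

Determining the block sizes for each eigenvalue:
  λ = 0: with am = 4 and gm = 2, the partition is not yet determined (e.g. several partitions of 4 into 2 parts exist). Let N = A − (0)·I. Computing rank(N^1) = 2, rank(N^2) = 1, rank(N^3) = 0; the number of blocks of size ≥ j is rank(N^{j−1}) − rank(N^j), giving [2, 1, 1]. So we have 1 block(s) of size 3, 1 block(s) of size 1 → block sizes [3, 1]

Assembling the blocks gives a Jordan form
J =
  [0, 1, 0, 0]
  [0, 0, 1, 0]
  [0, 0, 0, 0]
  [0, 0, 0, 0]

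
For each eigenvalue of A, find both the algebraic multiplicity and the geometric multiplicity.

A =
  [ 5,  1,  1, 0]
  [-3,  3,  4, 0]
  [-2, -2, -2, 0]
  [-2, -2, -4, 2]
λ = 2: alg = 4, geom = 2

Step 1 — factor the characteristic polynomial to read off the algebraic multiplicities:
  χ_A(x) = (x - 2)^4

Step 2 — compute geometric multiplicities via the rank-nullity identity g(λ) = n − rank(A − λI):
  rank(A − (2)·I) = 2, so dim ker(A − (2)·I) = n − 2 = 2

Summary:
  λ = 2: algebraic multiplicity = 4, geometric multiplicity = 2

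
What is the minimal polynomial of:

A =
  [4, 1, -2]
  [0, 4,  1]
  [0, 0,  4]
x^3 - 12*x^2 + 48*x - 64

The characteristic polynomial is χ_A(x) = (x - 4)^3, so the eigenvalues are known. The minimal polynomial is
  m_A(x) = Π_λ (x − λ)^{k_λ}
where k_λ is the size of the *largest* Jordan block for λ (equivalently, the smallest k with (A − λI)^k v = 0 for every generalised eigenvector v of λ).

  λ = 4: largest Jordan block has size 3, contributing (x − 4)^3

So m_A(x) = (x - 4)^3 = x^3 - 12*x^2 + 48*x - 64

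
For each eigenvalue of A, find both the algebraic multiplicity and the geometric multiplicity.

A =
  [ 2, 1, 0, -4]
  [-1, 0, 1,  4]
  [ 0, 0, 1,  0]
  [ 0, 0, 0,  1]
λ = 1: alg = 4, geom = 2

Step 1 — factor the characteristic polynomial to read off the algebraic multiplicities:
  χ_A(x) = (x - 1)^4

Step 2 — compute geometric multiplicities via the rank-nullity identity g(λ) = n − rank(A − λI):
  rank(A − (1)·I) = 2, so dim ker(A − (1)·I) = n − 2 = 2

Summary:
  λ = 1: algebraic multiplicity = 4, geometric multiplicity = 2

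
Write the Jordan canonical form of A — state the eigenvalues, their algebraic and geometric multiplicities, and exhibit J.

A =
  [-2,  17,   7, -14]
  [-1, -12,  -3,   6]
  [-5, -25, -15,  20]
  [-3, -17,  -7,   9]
J_3(-5) ⊕ J_1(-5)

The characteristic polynomial is
  det(x·I − A) = x^4 + 20*x^3 + 150*x^2 + 500*x + 625 = (x + 5)^4

Eigenvalues and multiplicities (the geometric multiplicity of λ is n − rank(A − λI), which equals the number of Jordan blocks for λ):
  λ = -5: algebraic multiplicity = 4, geometric multiplicity = 2

Determining the block sizes for each eigenvalue:
  λ = -5: with am = 4 and gm = 2, the partition is not yet determined (e.g. several partitions of 4 into 2 parts exist). Let N = A − (-5)·I. Computing rank(N^1) = 2, rank(N^2) = 1, rank(N^3) = 0; the number of blocks of size ≥ j is rank(N^{j−1}) − rank(N^j), giving [2, 1, 1]. So we have 1 block(s) of size 3, 1 block(s) of size 1 → block sizes [3, 1]

Assembling the blocks gives a Jordan form
J =
  [-5,  1,  0,  0]
  [ 0, -5,  1,  0]
  [ 0,  0, -5,  0]
  [ 0,  0,  0, -5]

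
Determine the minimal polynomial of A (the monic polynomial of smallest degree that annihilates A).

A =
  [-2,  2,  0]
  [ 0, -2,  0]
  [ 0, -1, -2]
x^2 + 4*x + 4

The characteristic polynomial is χ_A(x) = (x + 2)^3, so the eigenvalues are known. The minimal polynomial is
  m_A(x) = Π_λ (x − λ)^{k_λ}
where k_λ is the size of the *largest* Jordan block for λ (equivalently, the smallest k with (A − λI)^k v = 0 for every generalised eigenvector v of λ).

  λ = -2: largest Jordan block has size 2, contributing (x + 2)^2

So m_A(x) = (x + 2)^2 = x^2 + 4*x + 4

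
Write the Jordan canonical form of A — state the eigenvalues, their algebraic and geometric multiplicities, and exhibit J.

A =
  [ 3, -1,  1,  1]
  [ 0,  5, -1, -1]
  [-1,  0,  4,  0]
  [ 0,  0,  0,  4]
J_3(4) ⊕ J_1(4)

The characteristic polynomial is
  det(x·I − A) = x^4 - 16*x^3 + 96*x^2 - 256*x + 256 = (x - 4)^4

Eigenvalues and multiplicities (the geometric multiplicity of λ is n − rank(A − λI), which equals the number of Jordan blocks for λ):
  λ = 4: algebraic multiplicity = 4, geometric multiplicity = 2

Determining the block sizes for each eigenvalue:
  λ = 4: with am = 4 and gm = 2, the partition is not yet determined (e.g. several partitions of 4 into 2 parts exist). Let N = A − (4)·I. Computing rank(N^1) = 2, rank(N^2) = 1, rank(N^3) = 0; the number of blocks of size ≥ j is rank(N^{j−1}) − rank(N^j), giving [2, 1, 1]. So we have 1 block(s) of size 3, 1 block(s) of size 1 → block sizes [3, 1]

Assembling the blocks gives a Jordan form
J =
  [4, 1, 0, 0]
  [0, 4, 1, 0]
  [0, 0, 4, 0]
  [0, 0, 0, 4]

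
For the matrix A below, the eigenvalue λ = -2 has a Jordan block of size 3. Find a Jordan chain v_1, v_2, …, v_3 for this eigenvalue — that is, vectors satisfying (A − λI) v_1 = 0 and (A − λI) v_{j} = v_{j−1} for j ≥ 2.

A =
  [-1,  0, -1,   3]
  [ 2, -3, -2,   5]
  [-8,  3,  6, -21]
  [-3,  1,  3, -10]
A Jordan chain for λ = -2 of length 3:
v_1 = (0, 1, -3, -1)ᵀ
v_2 = (1, 2, -8, -3)ᵀ
v_3 = (1, 0, 0, 0)ᵀ

Let N = A − (-2)·I. We want v_3 with N^3 v_3 = 0 but N^2 v_3 ≠ 0; then v_{j-1} := N · v_j for j = 3, …, 2.

Pick v_3 = (1, 0, 0, 0)ᵀ.
Then v_2 = N · v_3 = (1, 2, -8, -3)ᵀ.
Then v_1 = N · v_2 = (0, 1, -3, -1)ᵀ.

Sanity check: (A − (-2)·I) v_1 = (0, 0, 0, 0)ᵀ = 0. ✓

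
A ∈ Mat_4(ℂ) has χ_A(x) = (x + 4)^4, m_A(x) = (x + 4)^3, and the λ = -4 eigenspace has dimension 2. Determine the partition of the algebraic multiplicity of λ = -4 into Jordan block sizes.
Block sizes for λ = -4: [3, 1]

Step 1 — from the characteristic polynomial, algebraic multiplicity of λ = -4 is 4. From dim ker(A − (-4)·I) = 2, there are exactly 2 Jordan blocks for λ = -4.
Step 2 — from the minimal polynomial, the factor (x + 4)^3 tells us the largest block for λ = -4 has size 3.
Step 3 — with total size 4, 2 blocks, and largest block 3, the block sizes (in nonincreasing order) are [3, 1].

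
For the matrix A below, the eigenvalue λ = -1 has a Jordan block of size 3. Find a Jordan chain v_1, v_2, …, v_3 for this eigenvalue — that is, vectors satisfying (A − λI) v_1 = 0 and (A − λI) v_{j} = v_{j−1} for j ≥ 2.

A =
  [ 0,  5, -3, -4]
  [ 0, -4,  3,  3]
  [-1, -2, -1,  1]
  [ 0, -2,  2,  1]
A Jordan chain for λ = -1 of length 3:
v_1 = (4, -3, -1, -2)ᵀ
v_2 = (1, 0, -1, 0)ᵀ
v_3 = (1, 0, 0, 0)ᵀ

Let N = A − (-1)·I. We want v_3 with N^3 v_3 = 0 but N^2 v_3 ≠ 0; then v_{j-1} := N · v_j for j = 3, …, 2.

Pick v_3 = (1, 0, 0, 0)ᵀ.
Then v_2 = N · v_3 = (1, 0, -1, 0)ᵀ.
Then v_1 = N · v_2 = (4, -3, -1, -2)ᵀ.

Sanity check: (A − (-1)·I) v_1 = (0, 0, 0, 0)ᵀ = 0. ✓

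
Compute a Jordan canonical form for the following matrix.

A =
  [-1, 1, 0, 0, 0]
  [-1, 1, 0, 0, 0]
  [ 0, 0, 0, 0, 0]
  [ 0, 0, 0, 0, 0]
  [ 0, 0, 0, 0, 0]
J_2(0) ⊕ J_1(0) ⊕ J_1(0) ⊕ J_1(0)

The characteristic polynomial is
  det(x·I − A) = x^5

Eigenvalues and multiplicities (the geometric multiplicity of λ is n − rank(A − λI), which equals the number of Jordan blocks for λ):
  λ = 0: algebraic multiplicity = 5, geometric multiplicity = 4

Determining the block sizes for each eigenvalue:
  λ = 0: 4 blocks summing to 5 forces exactly one block of size 2 and the rest size 1 → block sizes [2, 1, 1, 1]

Assembling the blocks gives a Jordan form
J =
  [0, 1, 0, 0, 0]
  [0, 0, 0, 0, 0]
  [0, 0, 0, 0, 0]
  [0, 0, 0, 0, 0]
  [0, 0, 0, 0, 0]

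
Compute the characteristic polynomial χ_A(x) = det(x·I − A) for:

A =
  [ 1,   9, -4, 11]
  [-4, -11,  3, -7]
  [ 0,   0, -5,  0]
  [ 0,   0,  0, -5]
x^4 + 20*x^3 + 150*x^2 + 500*x + 625

Expanding det(x·I − A) (e.g. by cofactor expansion or by noting that A is similar to its Jordan form J, which has the same characteristic polynomial as A) gives
  χ_A(x) = x^4 + 20*x^3 + 150*x^2 + 500*x + 625
which factors as (x + 5)^4. The eigenvalues (with algebraic multiplicities) are λ = -5 with multiplicity 4.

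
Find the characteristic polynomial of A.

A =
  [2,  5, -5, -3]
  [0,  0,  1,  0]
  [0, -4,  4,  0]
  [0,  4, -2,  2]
x^4 - 8*x^3 + 24*x^2 - 32*x + 16

Expanding det(x·I − A) (e.g. by cofactor expansion or by noting that A is similar to its Jordan form J, which has the same characteristic polynomial as A) gives
  χ_A(x) = x^4 - 8*x^3 + 24*x^2 - 32*x + 16
which factors as (x - 2)^4. The eigenvalues (with algebraic multiplicities) are λ = 2 with multiplicity 4.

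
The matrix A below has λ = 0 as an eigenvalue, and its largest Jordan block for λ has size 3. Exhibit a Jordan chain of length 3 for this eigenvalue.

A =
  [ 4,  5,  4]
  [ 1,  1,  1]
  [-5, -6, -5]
A Jordan chain for λ = 0 of length 3:
v_1 = (1, 0, -1)ᵀ
v_2 = (4, 1, -5)ᵀ
v_3 = (1, 0, 0)ᵀ

Let N = A − (0)·I. We want v_3 with N^3 v_3 = 0 but N^2 v_3 ≠ 0; then v_{j-1} := N · v_j for j = 3, …, 2.

Pick v_3 = (1, 0, 0)ᵀ.
Then v_2 = N · v_3 = (4, 1, -5)ᵀ.
Then v_1 = N · v_2 = (1, 0, -1)ᵀ.

Sanity check: (A − (0)·I) v_1 = (0, 0, 0)ᵀ = 0. ✓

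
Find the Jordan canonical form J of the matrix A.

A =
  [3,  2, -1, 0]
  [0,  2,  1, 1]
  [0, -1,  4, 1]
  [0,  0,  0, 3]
J_3(3) ⊕ J_1(3)

The characteristic polynomial is
  det(x·I − A) = x^4 - 12*x^3 + 54*x^2 - 108*x + 81 = (x - 3)^4

Eigenvalues and multiplicities (the geometric multiplicity of λ is n − rank(A − λI), which equals the number of Jordan blocks for λ):
  λ = 3: algebraic multiplicity = 4, geometric multiplicity = 2

Determining the block sizes for each eigenvalue:
  λ = 3: with am = 4 and gm = 2, the partition is not yet determined (e.g. several partitions of 4 into 2 parts exist). Let N = A − (3)·I. Computing rank(N^1) = 2, rank(N^2) = 1, rank(N^3) = 0; the number of blocks of size ≥ j is rank(N^{j−1}) − rank(N^j), giving [2, 1, 1]. So we have 1 block(s) of size 3, 1 block(s) of size 1 → block sizes [3, 1]

Assembling the blocks gives a Jordan form
J =
  [3, 1, 0, 0]
  [0, 3, 1, 0]
  [0, 0, 3, 0]
  [0, 0, 0, 3]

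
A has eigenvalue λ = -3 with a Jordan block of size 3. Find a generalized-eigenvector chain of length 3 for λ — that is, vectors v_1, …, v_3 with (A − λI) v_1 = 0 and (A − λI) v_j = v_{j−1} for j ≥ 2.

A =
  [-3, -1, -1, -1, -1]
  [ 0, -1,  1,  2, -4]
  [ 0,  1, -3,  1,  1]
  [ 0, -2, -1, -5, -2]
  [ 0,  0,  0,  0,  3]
A Jordan chain for λ = -3 of length 3:
v_1 = (-1, 1, 0, -1, 0)ᵀ
v_2 = (-1, 2, 1, -2, 0)ᵀ
v_3 = (0, 1, 0, 0, 0)ᵀ

Let N = A − (-3)·I. We want v_3 with N^3 v_3 = 0 but N^2 v_3 ≠ 0; then v_{j-1} := N · v_j for j = 3, …, 2.

Pick v_3 = (0, 1, 0, 0, 0)ᵀ.
Then v_2 = N · v_3 = (-1, 2, 1, -2, 0)ᵀ.
Then v_1 = N · v_2 = (-1, 1, 0, -1, 0)ᵀ.

Sanity check: (A − (-3)·I) v_1 = (0, 0, 0, 0, 0)ᵀ = 0. ✓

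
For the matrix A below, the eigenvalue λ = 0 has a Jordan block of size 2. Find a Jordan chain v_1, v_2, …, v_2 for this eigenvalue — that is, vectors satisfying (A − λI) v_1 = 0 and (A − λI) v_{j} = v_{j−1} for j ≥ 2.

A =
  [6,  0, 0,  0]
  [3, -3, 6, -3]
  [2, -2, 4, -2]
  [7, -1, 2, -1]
A Jordan chain for λ = 0 of length 2:
v_1 = (0, -3, -2, -1)ᵀ
v_2 = (0, 1, 0, 0)ᵀ

Let N = A − (0)·I. We want v_2 with N^2 v_2 = 0 but N^1 v_2 ≠ 0; then v_{j-1} := N · v_j for j = 2, …, 2.

Pick v_2 = (0, 1, 0, 0)ᵀ.
Then v_1 = N · v_2 = (0, -3, -2, -1)ᵀ.

Sanity check: (A − (0)·I) v_1 = (0, 0, 0, 0)ᵀ = 0. ✓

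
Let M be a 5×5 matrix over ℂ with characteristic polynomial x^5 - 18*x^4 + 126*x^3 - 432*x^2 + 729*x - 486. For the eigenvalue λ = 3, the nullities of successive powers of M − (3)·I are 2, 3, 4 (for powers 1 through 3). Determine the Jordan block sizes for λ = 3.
Block sizes for λ = 3: [3, 1]

From the dimensions of kernels of powers, the number of Jordan blocks of size at least j is d_j − d_{j−1} where d_j = dim ker(N^j) (with d_0 = 0). Computing the differences gives [2, 1, 1].
The number of blocks of size exactly k is (#blocks of size ≥ k) − (#blocks of size ≥ k + 1), so the partition is: 1 block(s) of size 1, 1 block(s) of size 3.
In nonincreasing order the block sizes are [3, 1].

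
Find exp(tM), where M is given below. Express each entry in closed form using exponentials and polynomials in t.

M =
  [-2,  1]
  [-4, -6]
e^{tM} =
  [2*t*exp(-4*t) + exp(-4*t), t*exp(-4*t)]
  [-4*t*exp(-4*t), -2*t*exp(-4*t) + exp(-4*t)]

Strategy: write M = P · J · P⁻¹ where J is a Jordan canonical form, so e^{tM} = P · e^{tJ} · P⁻¹, and e^{tJ} can be computed block-by-block.

M has Jordan form
J =
  [-4,  1]
  [ 0, -4]
(up to reordering of blocks).

Per-block formulas:
  For a 2×2 Jordan block J_2(-4): exp(t · J_2(-4)) = e^(-4t)·(I + t·N), where N is the 2×2 nilpotent shift.

After assembling e^{tJ} and conjugating by P, we get:

e^{tM} =
  [2*t*exp(-4*t) + exp(-4*t), t*exp(-4*t)]
  [-4*t*exp(-4*t), -2*t*exp(-4*t) + exp(-4*t)]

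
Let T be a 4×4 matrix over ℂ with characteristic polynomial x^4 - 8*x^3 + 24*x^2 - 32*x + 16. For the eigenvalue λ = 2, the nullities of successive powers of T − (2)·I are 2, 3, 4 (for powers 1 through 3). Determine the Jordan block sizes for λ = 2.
Block sizes for λ = 2: [3, 1]

From the dimensions of kernels of powers, the number of Jordan blocks of size at least j is d_j − d_{j−1} where d_j = dim ker(N^j) (with d_0 = 0). Computing the differences gives [2, 1, 1].
The number of blocks of size exactly k is (#blocks of size ≥ k) − (#blocks of size ≥ k + 1), so the partition is: 1 block(s) of size 1, 1 block(s) of size 3.
In nonincreasing order the block sizes are [3, 1].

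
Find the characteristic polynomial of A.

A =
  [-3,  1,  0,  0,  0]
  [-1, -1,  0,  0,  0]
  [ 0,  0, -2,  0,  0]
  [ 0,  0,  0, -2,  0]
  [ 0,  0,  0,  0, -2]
x^5 + 10*x^4 + 40*x^3 + 80*x^2 + 80*x + 32

Expanding det(x·I − A) (e.g. by cofactor expansion or by noting that A is similar to its Jordan form J, which has the same characteristic polynomial as A) gives
  χ_A(x) = x^5 + 10*x^4 + 40*x^3 + 80*x^2 + 80*x + 32
which factors as (x + 2)^5. The eigenvalues (with algebraic multiplicities) are λ = -2 with multiplicity 5.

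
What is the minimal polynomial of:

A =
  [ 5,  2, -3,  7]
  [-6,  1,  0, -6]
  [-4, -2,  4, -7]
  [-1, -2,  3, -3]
x^3 - 6*x^2 + 9*x - 4

The characteristic polynomial is χ_A(x) = (x - 4)*(x - 1)^3, so the eigenvalues are known. The minimal polynomial is
  m_A(x) = Π_λ (x − λ)^{k_λ}
where k_λ is the size of the *largest* Jordan block for λ (equivalently, the smallest k with (A − λI)^k v = 0 for every generalised eigenvector v of λ).

  λ = 1: largest Jordan block has size 2, contributing (x − 1)^2
  λ = 4: largest Jordan block has size 1, contributing (x − 4)

So m_A(x) = (x - 4)*(x - 1)^2 = x^3 - 6*x^2 + 9*x - 4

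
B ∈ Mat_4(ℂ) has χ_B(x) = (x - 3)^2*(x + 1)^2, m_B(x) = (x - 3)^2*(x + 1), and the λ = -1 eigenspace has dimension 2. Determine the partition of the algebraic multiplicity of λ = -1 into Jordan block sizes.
Block sizes for λ = -1: [1, 1]

Step 1 — from the characteristic polynomial, algebraic multiplicity of λ = -1 is 2. From dim ker(B − (-1)·I) = 2, there are exactly 2 Jordan blocks for λ = -1.
Step 2 — from the minimal polynomial, the factor (x + 1) tells us the largest block for λ = -1 has size 1.
Step 3 — with total size 2, 2 blocks, and largest block 1, the block sizes (in nonincreasing order) are [1, 1].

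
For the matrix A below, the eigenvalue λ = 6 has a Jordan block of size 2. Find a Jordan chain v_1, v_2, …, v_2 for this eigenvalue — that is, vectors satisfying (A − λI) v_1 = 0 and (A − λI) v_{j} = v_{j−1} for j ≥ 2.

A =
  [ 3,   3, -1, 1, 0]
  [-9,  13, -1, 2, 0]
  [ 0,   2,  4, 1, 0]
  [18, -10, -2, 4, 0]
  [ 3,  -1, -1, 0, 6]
A Jordan chain for λ = 6 of length 2:
v_1 = (-3, -9, 0, 18, 3)ᵀ
v_2 = (1, 0, 0, 0, 0)ᵀ

Let N = A − (6)·I. We want v_2 with N^2 v_2 = 0 but N^1 v_2 ≠ 0; then v_{j-1} := N · v_j for j = 2, …, 2.

Pick v_2 = (1, 0, 0, 0, 0)ᵀ.
Then v_1 = N · v_2 = (-3, -9, 0, 18, 3)ᵀ.

Sanity check: (A − (6)·I) v_1 = (0, 0, 0, 0, 0)ᵀ = 0. ✓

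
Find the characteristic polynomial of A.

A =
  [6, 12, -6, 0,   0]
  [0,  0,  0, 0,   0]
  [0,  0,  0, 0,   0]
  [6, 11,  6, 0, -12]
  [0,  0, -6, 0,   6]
x^5 - 12*x^4 + 36*x^3

Expanding det(x·I − A) (e.g. by cofactor expansion or by noting that A is similar to its Jordan form J, which has the same characteristic polynomial as A) gives
  χ_A(x) = x^5 - 12*x^4 + 36*x^3
which factors as x^3*(x - 6)^2. The eigenvalues (with algebraic multiplicities) are λ = 0 with multiplicity 3, λ = 6 with multiplicity 2.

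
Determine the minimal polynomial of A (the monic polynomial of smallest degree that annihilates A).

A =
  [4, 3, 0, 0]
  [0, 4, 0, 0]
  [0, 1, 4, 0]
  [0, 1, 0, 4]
x^2 - 8*x + 16

The characteristic polynomial is χ_A(x) = (x - 4)^4, so the eigenvalues are known. The minimal polynomial is
  m_A(x) = Π_λ (x − λ)^{k_λ}
where k_λ is the size of the *largest* Jordan block for λ (equivalently, the smallest k with (A − λI)^k v = 0 for every generalised eigenvector v of λ).

  λ = 4: largest Jordan block has size 2, contributing (x − 4)^2

So m_A(x) = (x - 4)^2 = x^2 - 8*x + 16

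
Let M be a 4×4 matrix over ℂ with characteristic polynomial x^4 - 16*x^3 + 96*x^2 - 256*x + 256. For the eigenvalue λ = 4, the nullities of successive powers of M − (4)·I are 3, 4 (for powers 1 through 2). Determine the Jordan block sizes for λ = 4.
Block sizes for λ = 4: [2, 1, 1]

From the dimensions of kernels of powers, the number of Jordan blocks of size at least j is d_j − d_{j−1} where d_j = dim ker(N^j) (with d_0 = 0). Computing the differences gives [3, 1].
The number of blocks of size exactly k is (#blocks of size ≥ k) − (#blocks of size ≥ k + 1), so the partition is: 2 block(s) of size 1, 1 block(s) of size 2.
In nonincreasing order the block sizes are [2, 1, 1].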